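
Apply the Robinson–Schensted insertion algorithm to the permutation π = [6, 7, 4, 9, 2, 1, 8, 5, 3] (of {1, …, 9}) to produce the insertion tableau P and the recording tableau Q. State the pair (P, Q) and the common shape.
P = [1, 3, 8] / [2, 5] / [4, 7] / [6, 9];  Q = [1, 2, 4] / [3, 7] / [5, 8] / [6, 9];  common shape = (3, 2, 2, 2)

Row-insert the values π_1, π_2, … into P one at a time, bumping the leftmost entry strictly greater than the inserted value down to the next row. The recording tableau Q records, in position (i, j), the step at which that cell was added to P.
  Insert 6 (step 1): P = [6];  Q = [1]
  Insert 7 (step 2): P = [6, 7];  Q = [1, 2]
  Insert 4 (step 3): P = [4, 7] / [6];  Q = [1, 2] / [3]
  Insert 9 (step 4): P = [4, 7, 9] / [6];  Q = [1, 2, 4] / [3]
  Insert 2 (step 5): P = [2, 7, 9] / [4] / [6];  Q = [1, 2, 4] / [3] / [5]
  Insert 1 (step 6): P = [1, 7, 9] / [2] / [4] / [6];  Q = [1, 2, 4] / [3] / [5] / [6]
  Insert 8 (step 7): P = [1, 7, 8] / [2, 9] / [4] / [6];  Q = [1, 2, 4] / [3, 7] / [5] / [6]
  Insert 5 (step 8): P = [1, 5, 8] / [2, 7] / [4, 9] / [6];  Q = [1, 2, 4] / [3, 7] / [5, 8] / [6]
  Insert 3 (step 9): P = [1, 3, 8] / [2, 5] / [4, 7] / [6, 9];  Q = [1, 2, 4] / [3, 7] / [5, 8] / [6, 9]
Final shape: (3, 2, 2, 2).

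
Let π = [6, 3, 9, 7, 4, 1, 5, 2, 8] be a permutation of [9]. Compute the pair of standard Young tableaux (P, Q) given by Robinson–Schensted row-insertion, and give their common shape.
P = [1, 2, 5, 8] / [3, 4] / [6, 7] / [9];  Q = [1, 3, 7, 9] / [2, 4] / [5, 8] / [6];  common shape = (4, 2, 2, 1)

Row-insert the values π_1, π_2, … into P one at a time, bumping the leftmost entry strictly greater than the inserted value down to the next row. The recording tableau Q records, in position (i, j), the step at which that cell was added to P.
  Insert 6 (step 1): P = [6];  Q = [1]
  Insert 3 (step 2): P = [3] / [6];  Q = [1] / [2]
  Insert 9 (step 3): P = [3, 9] / [6];  Q = [1, 3] / [2]
  Insert 7 (step 4): P = [3, 7] / [6, 9];  Q = [1, 3] / [2, 4]
  Insert 4 (step 5): P = [3, 4] / [6, 7] / [9];  Q = [1, 3] / [2, 4] / [5]
  Insert 1 (step 6): P = [1, 4] / [3, 7] / [6] / [9];  Q = [1, 3] / [2, 4] / [5] / [6]
  Insert 5 (step 7): P = [1, 4, 5] / [3, 7] / [6] / [9];  Q = [1, 3, 7] / [2, 4] / [5] / [6]
  Insert 2 (step 8): P = [1, 2, 5] / [3, 4] / [6, 7] / [9];  Q = [1, 3, 7] / [2, 4] / [5, 8] / [6]
  Insert 8 (step 9): P = [1, 2, 5, 8] / [3, 4] / [6, 7] / [9];  Q = [1, 3, 7, 9] / [2, 4] / [5, 8] / [6]
Final shape: (4, 2, 2, 1).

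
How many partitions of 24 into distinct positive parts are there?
q(24) = 122

A partition into distinct parts is a strictly decreasing sequence summing to n. The recurrence d(n, m) = d(n, m−1) + d(n−m, m−1) (use part m at most once) with q(n) = d(n, n) gives q(24) = 122. (Euler's theorem: # distinct-part partitions = # odd-part partitions.)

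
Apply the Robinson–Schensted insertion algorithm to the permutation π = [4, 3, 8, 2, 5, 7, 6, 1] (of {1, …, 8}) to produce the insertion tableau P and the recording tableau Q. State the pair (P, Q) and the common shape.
P = [1, 5, 6] / [2, 7] / [3, 8] / [4];  Q = [1, 3, 6] / [2, 5] / [4, 7] / [8];  common shape = (3, 2, 2, 1)

Row-insert the values π_1, π_2, … into P one at a time, bumping the leftmost entry strictly greater than the inserted value down to the next row. The recording tableau Q records, in position (i, j), the step at which that cell was added to P.
  Insert 4 (step 1): P = [4];  Q = [1]
  Insert 3 (step 2): P = [3] / [4];  Q = [1] / [2]
  Insert 8 (step 3): P = [3, 8] / [4];  Q = [1, 3] / [2]
  Insert 2 (step 4): P = [2, 8] / [3] / [4];  Q = [1, 3] / [2] / [4]
  Insert 5 (step 5): P = [2, 5] / [3, 8] / [4];  Q = [1, 3] / [2, 5] / [4]
  Insert 7 (step 6): P = [2, 5, 7] / [3, 8] / [4];  Q = [1, 3, 6] / [2, 5] / [4]
  Insert 6 (step 7): P = [2, 5, 6] / [3, 7] / [4, 8];  Q = [1, 3, 6] / [2, 5] / [4, 7]
  Insert 1 (step 8): P = [1, 5, 6] / [2, 7] / [3, 8] / [4];  Q = [1, 3, 6] / [2, 5] / [4, 7] / [8]
Final shape: (3, 2, 2, 1).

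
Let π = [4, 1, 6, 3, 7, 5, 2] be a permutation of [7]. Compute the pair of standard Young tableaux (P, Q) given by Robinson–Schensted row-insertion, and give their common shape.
P = [1, 2, 5] / [3, 6, 7] / [4];  Q = [1, 3, 5] / [2, 4, 6] / [7];  common shape = (3, 3, 1)

Row-insert the values π_1, π_2, … into P one at a time, bumping the leftmost entry strictly greater than the inserted value down to the next row. The recording tableau Q records, in position (i, j), the step at which that cell was added to P.
  Insert 4 (step 1): P = [4];  Q = [1]
  Insert 1 (step 2): P = [1] / [4];  Q = [1] / [2]
  Insert 6 (step 3): P = [1, 6] / [4];  Q = [1, 3] / [2]
  Insert 3 (step 4): P = [1, 3] / [4, 6];  Q = [1, 3] / [2, 4]
  Insert 7 (step 5): P = [1, 3, 7] / [4, 6];  Q = [1, 3, 5] / [2, 4]
  Insert 5 (step 6): P = [1, 3, 5] / [4, 6, 7];  Q = [1, 3, 5] / [2, 4, 6]
  Insert 2 (step 7): P = [1, 2, 5] / [3, 6, 7] / [4];  Q = [1, 3, 5] / [2, 4, 6] / [7]
Final shape: (3, 3, 1).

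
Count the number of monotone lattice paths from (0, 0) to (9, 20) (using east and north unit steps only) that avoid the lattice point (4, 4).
Number of paths = 8590575

Total paths from (0, 0) to (9, 20): C(29, 9) = 10015005. Paths through (4, 4): (paths (0, 0) → (4, 4)) × (paths (4, 4) → (9, 20)) = C(8, 4) · C(21, 5) = 70 · 20349 = 1424430. Avoidance count = 10015005 − 1424430 = 8590575.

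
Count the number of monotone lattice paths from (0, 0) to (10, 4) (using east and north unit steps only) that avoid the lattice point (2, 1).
Number of paths = 506

Total paths from (0, 0) to (10, 4): C(14, 10) = 1001. Paths through (2, 1): (paths (0, 0) → (2, 1)) × (paths (2, 1) → (10, 4)) = C(3, 2) · C(11, 8) = 3 · 165 = 495. Avoidance count = 1001 − 495 = 506.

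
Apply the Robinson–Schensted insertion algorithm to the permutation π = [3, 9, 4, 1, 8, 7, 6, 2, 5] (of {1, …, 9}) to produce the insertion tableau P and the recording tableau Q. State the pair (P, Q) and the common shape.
P = [1, 2, 5] / [3, 4, 6] / [7] / [8] / [9];  Q = [1, 2, 5] / [3, 6, 9] / [4] / [7] / [8];  common shape = (3, 3, 1, 1, 1)

Row-insert the values π_1, π_2, … into P one at a time, bumping the leftmost entry strictly greater than the inserted value down to the next row. The recording tableau Q records, in position (i, j), the step at which that cell was added to P.
  Insert 3 (step 1): P = [3];  Q = [1]
  Insert 9 (step 2): P = [3, 9];  Q = [1, 2]
  Insert 4 (step 3): P = [3, 4] / [9];  Q = [1, 2] / [3]
  Insert 1 (step 4): P = [1, 4] / [3] / [9];  Q = [1, 2] / [3] / [4]
  Insert 8 (step 5): P = [1, 4, 8] / [3] / [9];  Q = [1, 2, 5] / [3] / [4]
  Insert 7 (step 6): P = [1, 4, 7] / [3, 8] / [9];  Q = [1, 2, 5] / [3, 6] / [4]
  Insert 6 (step 7): P = [1, 4, 6] / [3, 7] / [8] / [9];  Q = [1, 2, 5] / [3, 6] / [4] / [7]
  Insert 2 (step 8): P = [1, 2, 6] / [3, 4] / [7] / [8] / [9];  Q = [1, 2, 5] / [3, 6] / [4] / [7] / [8]
  Insert 5 (step 9): P = [1, 2, 5] / [3, 4, 6] / [7] / [8] / [9];  Q = [1, 2, 5] / [3, 6, 9] / [4] / [7] / [8]
Final shape: (3, 3, 1, 1, 1).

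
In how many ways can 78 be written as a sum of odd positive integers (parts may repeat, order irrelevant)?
p_odd(78) = 64234

Enumerate partitions using only odd parts via the recurrence o(n, m) = o(n, m−2) + o(n−m, m) over odd m, starting from the largest odd part ≤ n. This gives p_odd(78) = 64234. (Euler's theorem: equals the count of distinct-part partitions.)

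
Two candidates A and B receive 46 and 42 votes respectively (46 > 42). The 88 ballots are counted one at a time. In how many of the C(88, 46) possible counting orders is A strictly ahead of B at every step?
Strict-lead orderings = 1090517614891254687077640

Total orderings of the 88 votes with 46 for A: C(88, 46) = 23991387527607603115708080. By the Bertrand ballot formula (Cycle Lemma / reflection principle), the number of orderings in which A is strictly ahead of B throughout is (p − q)/(p + q) · C(p + q, p) = (46 − 42)/(46 + 42) · 23991387527607603115708080 = 1090517614891254687077640.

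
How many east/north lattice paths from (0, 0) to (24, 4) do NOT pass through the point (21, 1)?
Number of paths = 20035

Total paths from (0, 0) to (24, 4): C(28, 24) = 20475. Paths through (21, 1): (paths (0, 0) → (21, 1)) × (paths (21, 1) → (24, 4)) = C(22, 21) · C(6, 3) = 22 · 20 = 440. Avoidance count = 20475 − 440 = 20035.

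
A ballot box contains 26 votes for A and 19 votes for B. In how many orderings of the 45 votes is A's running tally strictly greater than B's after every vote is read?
Strict-lead orderings = 379300783092

Total orderings of the 45 votes with 26 for A: C(45, 26) = 2438362177020. By the Bertrand ballot formula (Cycle Lemma / reflection principle), the number of orderings in which A is strictly ahead of B throughout is (p − q)/(p + q) · C(p + q, p) = (26 − 19)/(26 + 19) · 2438362177020 = 379300783092.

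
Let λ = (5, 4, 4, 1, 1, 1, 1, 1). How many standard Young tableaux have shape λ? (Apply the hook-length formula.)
# SYT of shape (5, 4, 4, 1, 1, 1, 1, 1) = 2858856

Hook-length formula: f^λ = n! / Π hook(c), product over all cells c of the Young diagram. For λ = (5, 4, 4, 1, 1, 1, 1, 1), n = 18 boxes. Hook lengths by row (left-to-right, top-to-bottom): [12, 6, 5, 4, 1]; [10, 4, 3, 2]; [9, 3, 2, 1]; [5]; [4]; [3]; [2]; [1]. Product of hooks = 2239488000. So f^λ = 18! / 2239488000 = 6402373705728000 / 2239488000 = 2858856.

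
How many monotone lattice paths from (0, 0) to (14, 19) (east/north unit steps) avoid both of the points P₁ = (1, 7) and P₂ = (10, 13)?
Number of paths = 545361340

Inclusion–exclusion. Total paths: C(33, 14) = 818809200. Through P₁: C(8, 1)·C(25, 13) = 41602400. Through P₂: C(23, 10)·C(10, 4) = 240253860. Since P₁ is strictly southwest of P₂, a monotone path through both must visit P₁ then P₂; paths through both = C(8, 1)·C(15, 9)·C(10, 4) = 8408400. Avoid both = 818809200 − 41602400 − 240253860 + 8408400 = 545361340.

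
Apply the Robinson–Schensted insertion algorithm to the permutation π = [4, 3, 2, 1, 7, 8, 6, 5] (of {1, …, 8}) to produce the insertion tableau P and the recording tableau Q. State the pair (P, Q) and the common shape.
P = [1, 5, 8] / [2, 6] / [3, 7] / [4];  Q = [1, 5, 6] / [2, 7] / [3, 8] / [4];  common shape = (3, 2, 2, 1)

Row-insert the values π_1, π_2, … into P one at a time, bumping the leftmost entry strictly greater than the inserted value down to the next row. The recording tableau Q records, in position (i, j), the step at which that cell was added to P.
  Insert 4 (step 1): P = [4];  Q = [1]
  Insert 3 (step 2): P = [3] / [4];  Q = [1] / [2]
  Insert 2 (step 3): P = [2] / [3] / [4];  Q = [1] / [2] / [3]
  Insert 1 (step 4): P = [1] / [2] / [3] / [4];  Q = [1] / [2] / [3] / [4]
  Insert 7 (step 5): P = [1, 7] / [2] / [3] / [4];  Q = [1, 5] / [2] / [3] / [4]
  Insert 8 (step 6): P = [1, 7, 8] / [2] / [3] / [4];  Q = [1, 5, 6] / [2] / [3] / [4]
  Insert 6 (step 7): P = [1, 6, 8] / [2, 7] / [3] / [4];  Q = [1, 5, 6] / [2, 7] / [3] / [4]
  Insert 5 (step 8): P = [1, 5, 8] / [2, 6] / [3, 7] / [4];  Q = [1, 5, 6] / [2, 7] / [3, 8] / [4]
Final shape: (3, 2, 2, 1).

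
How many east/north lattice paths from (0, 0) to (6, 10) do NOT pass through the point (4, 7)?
Number of paths = 4708

Total paths from (0, 0) to (6, 10): C(16, 6) = 8008. Paths through (4, 7): (paths (0, 0) → (4, 7)) × (paths (4, 7) → (6, 10)) = C(11, 4) · C(5, 2) = 330 · 10 = 3300. Avoidance count = 8008 − 3300 = 4708.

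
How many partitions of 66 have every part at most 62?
p(66, parts ≤ 62) = 2323513

Use the recurrence p(n, m) = p(n, m−1) + p(n−m, m): either the largest part is < m (count p(n, m−1)) or the largest part is exactly m (remove one copy of m, count p(n−m, m)). With p(0, ·) = 1 this gives p(66, parts ≤ 62) = 2323513. (By conjugating Young diagrams, this also counts partitions of 66 into at most 62 parts.)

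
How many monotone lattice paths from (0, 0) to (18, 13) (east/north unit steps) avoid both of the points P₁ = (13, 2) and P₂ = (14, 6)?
Number of paths = 193176885

Inclusion–exclusion. Total paths: C(31, 18) = 206253075. Through P₁: C(15, 13)·C(16, 5) = 458640. Through P₂: C(20, 14)·C(11, 4) = 12790800. Since P₁ is strictly southwest of P₂, a monotone path through both must visit P₁ then P₂; paths through both = C(15, 13)·C(5, 1)·C(11, 4) = 173250. Avoid both = 206253075 − 458640 − 12790800 + 173250 = 193176885.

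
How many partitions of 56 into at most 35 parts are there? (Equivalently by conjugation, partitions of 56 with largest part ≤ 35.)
p(56, parts ≤ 35) = 524109

Use the recurrence p(n, m) = p(n, m−1) + p(n−m, m): either the largest part is < m (count p(n, m−1)) or the largest part is exactly m (remove one copy of m, count p(n−m, m)). With p(0, ·) = 1 this gives p(56, parts ≤ 35) = 524109. (By conjugating Young diagrams, this also counts partitions of 56 into at most 35 parts.)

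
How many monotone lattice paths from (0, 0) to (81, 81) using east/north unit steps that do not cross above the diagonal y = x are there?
C_81 = 4462290049988320482463241297506133183499654740

These NE paths below the diagonal are counted by the Catalan number C_n = (1/(n + 1)) · C(2n, n). For n = 81: C_81 = (1/82) · C(162, 81) = 365907784099042279561985786395502921046971688680/82 = 4462290049988320482463241297506133183499654740.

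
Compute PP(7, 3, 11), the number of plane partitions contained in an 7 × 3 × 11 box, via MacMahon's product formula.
PP(7, 3, 11) = 431621592480

Evaluate the triple product over i = 1..7, j = 1..3, k = 1..11. The factors are (2/1) · (3/2) · (4/3) · (5/4) · (6/5) · (7/6) · (8/7) · (9/8) · … (231 factors total). The numerators and denominators telescope so the product is an integer; carrying out the multiplication exactly gives PP(7, 3, 11) = 431621592480.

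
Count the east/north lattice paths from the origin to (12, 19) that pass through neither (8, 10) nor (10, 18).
Number of paths = 76371555

Inclusion–exclusion. Total paths: C(31, 12) = 141120525. Through P₁: C(18, 8)·C(13, 4) = 31286970. Through P₂: C(28, 10)·C(3, 2) = 39369330. Since P₁ is strictly southwest of P₂, a monotone path through both must visit P₁ then P₂; paths through both = C(18, 8)·C(10, 2)·C(3, 2) = 5907330. Avoid both = 141120525 − 31286970 − 39369330 + 5907330 = 76371555.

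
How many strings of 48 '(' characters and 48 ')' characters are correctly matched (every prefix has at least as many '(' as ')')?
C_48 = 131327898242169365477991900

These balanced parentheses are counted by the Catalan number C_n = (1/(n + 1)) · C(2n, n). For n = 48: C_48 = (1/49) · C(96, 48) = 6435067013866298908421603100/49 = 131327898242169365477991900.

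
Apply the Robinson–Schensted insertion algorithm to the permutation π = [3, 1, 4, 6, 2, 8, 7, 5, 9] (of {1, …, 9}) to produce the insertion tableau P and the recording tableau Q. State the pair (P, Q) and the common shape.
P = [1, 2, 5, 7, 9] / [3, 4, 6] / [8];  Q = [1, 3, 4, 6, 9] / [2, 5, 7] / [8];  common shape = (5, 3, 1)

Row-insert the values π_1, π_2, … into P one at a time, bumping the leftmost entry strictly greater than the inserted value down to the next row. The recording tableau Q records, in position (i, j), the step at which that cell was added to P.
  Insert 3 (step 1): P = [3];  Q = [1]
  Insert 1 (step 2): P = [1] / [3];  Q = [1] / [2]
  Insert 4 (step 3): P = [1, 4] / [3];  Q = [1, 3] / [2]
  Insert 6 (step 4): P = [1, 4, 6] / [3];  Q = [1, 3, 4] / [2]
  Insert 2 (step 5): P = [1, 2, 6] / [3, 4];  Q = [1, 3, 4] / [2, 5]
  Insert 8 (step 6): P = [1, 2, 6, 8] / [3, 4];  Q = [1, 3, 4, 6] / [2, 5]
  Insert 7 (step 7): P = [1, 2, 6, 7] / [3, 4, 8];  Q = [1, 3, 4, 6] / [2, 5, 7]
  Insert 5 (step 8): P = [1, 2, 5, 7] / [3, 4, 6] / [8];  Q = [1, 3, 4, 6] / [2, 5, 7] / [8]
  Insert 9 (step 9): P = [1, 2, 5, 7, 9] / [3, 4, 6] / [8];  Q = [1, 3, 4, 6, 9] / [2, 5, 7] / [8]
Final shape: (5, 3, 1).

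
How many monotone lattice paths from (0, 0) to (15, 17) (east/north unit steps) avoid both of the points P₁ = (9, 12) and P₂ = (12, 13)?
Number of paths = 289066760

Inclusion–exclusion. Total paths: C(32, 15) = 565722720. Through P₁: C(21, 9)·C(11, 6) = 135795660. Through P₂: C(25, 12)·C(7, 3) = 182010500. Since P₁ is strictly southwest of P₂, a monotone path through both must visit P₁ then P₂; paths through both = C(21, 9)·C(4, 3)·C(7, 3) = 41150200. Avoid both = 565722720 − 135795660 − 182010500 + 41150200 = 289066760.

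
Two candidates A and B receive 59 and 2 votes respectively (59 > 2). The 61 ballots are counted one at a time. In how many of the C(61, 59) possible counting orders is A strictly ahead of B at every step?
Strict-lead orderings = 1710

Total orderings of the 61 votes with 59 for A: C(61, 59) = 1830. By the Bertrand ballot formula (Cycle Lemma / reflection principle), the number of orderings in which A is strictly ahead of B throughout is (p − q)/(p + q) · C(p + q, p) = (59 − 2)/(59 + 2) · 1830 = 1710.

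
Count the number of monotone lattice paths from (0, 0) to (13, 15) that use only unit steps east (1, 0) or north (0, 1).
Number of paths = 37442160

A monotone lattice path from (0, 0) to (13, 15) consists of 13 east steps and 15 north steps in some order, so it is determined by which 13 of the 28 steps are east. The count is C(28, 13) = 37442160.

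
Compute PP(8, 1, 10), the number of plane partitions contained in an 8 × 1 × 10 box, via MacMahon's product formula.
PP(8, 1, 10) = 43758

Evaluate the triple product over i = 1..8, j = 1..1, k = 1..10. The factors are (2/1) · (3/2) · (4/3) · (5/4) · (6/5) · (7/6) · (8/7) · (9/8) · … (80 factors total). The numerators and denominators telescope so the product is an integer; carrying out the multiplication exactly gives PP(8, 1, 10) = 43758.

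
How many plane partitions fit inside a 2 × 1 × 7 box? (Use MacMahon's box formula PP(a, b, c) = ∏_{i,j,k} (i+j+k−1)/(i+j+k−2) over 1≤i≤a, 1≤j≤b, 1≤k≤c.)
PP(2, 1, 7) = 36

Evaluate the triple product over i = 1..2, j = 1..1, k = 1..7. The factors are (2/1) · (3/2) · (4/3) · (5/4) · (6/5) · (7/6) · (8/7) · (3/2) · … (14 factors total). The numerators and denominators telescope so the product is an integer; carrying out the multiplication exactly gives PP(2, 1, 7) = 36.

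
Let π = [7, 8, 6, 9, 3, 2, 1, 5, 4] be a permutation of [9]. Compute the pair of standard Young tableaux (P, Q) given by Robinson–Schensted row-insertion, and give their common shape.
P = [1, 4, 9] / [2, 5] / [3, 8] / [6] / [7];  Q = [1, 2, 4] / [3, 8] / [5, 9] / [6] / [7];  common shape = (3, 2, 2, 1, 1)

Row-insert the values π_1, π_2, … into P one at a time, bumping the leftmost entry strictly greater than the inserted value down to the next row. The recording tableau Q records, in position (i, j), the step at which that cell was added to P.
  Insert 7 (step 1): P = [7];  Q = [1]
  Insert 8 (step 2): P = [7, 8];  Q = [1, 2]
  Insert 6 (step 3): P = [6, 8] / [7];  Q = [1, 2] / [3]
  Insert 9 (step 4): P = [6, 8, 9] / [7];  Q = [1, 2, 4] / [3]
  Insert 3 (step 5): P = [3, 8, 9] / [6] / [7];  Q = [1, 2, 4] / [3] / [5]
  Insert 2 (step 6): P = [2, 8, 9] / [3] / [6] / [7];  Q = [1, 2, 4] / [3] / [5] / [6]
  Insert 1 (step 7): P = [1, 8, 9] / [2] / [3] / [6] / [7];  Q = [1, 2, 4] / [3] / [5] / [6] / [7]
  Insert 5 (step 8): P = [1, 5, 9] / [2, 8] / [3] / [6] / [7];  Q = [1, 2, 4] / [3, 8] / [5] / [6] / [7]
  Insert 4 (step 9): P = [1, 4, 9] / [2, 5] / [3, 8] / [6] / [7];  Q = [1, 2, 4] / [3, 8] / [5, 9] / [6] / [7]
Final shape: (3, 2, 2, 1, 1).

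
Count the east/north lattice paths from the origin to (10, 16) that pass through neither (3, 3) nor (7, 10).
Number of paths = 2682103

Inclusion–exclusion. Total paths: C(26, 10) = 5311735. Through P₁: C(6, 3)·C(20, 7) = 1550400. Through P₂: C(17, 7)·C(9, 3) = 1633632. Since P₁ is strictly southwest of P₂, a monotone path through both must visit P₁ then P₂; paths through both = C(6, 3)·C(11, 4)·C(9, 3) = 554400. Avoid both = 5311735 − 1550400 − 1633632 + 554400 = 2682103.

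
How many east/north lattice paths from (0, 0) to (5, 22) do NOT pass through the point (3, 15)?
Number of paths = 51354

Total paths from (0, 0) to (5, 22): C(27, 5) = 80730. Paths through (3, 15): (paths (0, 0) → (3, 15)) × (paths (3, 15) → (5, 22)) = C(18, 3) · C(9, 2) = 816 · 36 = 29376. Avoidance count = 80730 − 29376 = 51354.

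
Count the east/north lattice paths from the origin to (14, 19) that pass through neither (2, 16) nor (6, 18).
Number of paths = 817548876

Inclusion–exclusion. Total paths: C(33, 14) = 818809200. Through P₁: C(18, 2)·C(15, 12) = 69615. Through P₂: C(24, 6)·C(9, 8) = 1211364. Since P₁ is strictly southwest of P₂, a monotone path through both must visit P₁ then P₂; paths through both = C(18, 2)·C(6, 4)·C(9, 8) = 20655. Avoid both = 818809200 − 69615 − 1211364 + 20655 = 817548876.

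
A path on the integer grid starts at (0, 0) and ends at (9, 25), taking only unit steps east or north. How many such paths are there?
Number of paths = 52451256

A monotone lattice path from (0, 0) to (9, 25) consists of 9 east steps and 25 north steps in some order, so it is determined by which 9 of the 34 steps are east. The count is C(34, 9) = 52451256.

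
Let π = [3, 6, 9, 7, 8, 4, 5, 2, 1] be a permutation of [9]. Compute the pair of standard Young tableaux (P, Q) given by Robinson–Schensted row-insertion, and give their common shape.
P = [1, 4, 5, 8] / [2, 7] / [3] / [6] / [9];  Q = [1, 2, 3, 5] / [4, 7] / [6] / [8] / [9];  common shape = (4, 2, 1, 1, 1)

Row-insert the values π_1, π_2, … into P one at a time, bumping the leftmost entry strictly greater than the inserted value down to the next row. The recording tableau Q records, in position (i, j), the step at which that cell was added to P.
  Insert 3 (step 1): P = [3];  Q = [1]
  Insert 6 (step 2): P = [3, 6];  Q = [1, 2]
  Insert 9 (step 3): P = [3, 6, 9];  Q = [1, 2, 3]
  Insert 7 (step 4): P = [3, 6, 7] / [9];  Q = [1, 2, 3] / [4]
  Insert 8 (step 5): P = [3, 6, 7, 8] / [9];  Q = [1, 2, 3, 5] / [4]
  Insert 4 (step 6): P = [3, 4, 7, 8] / [6] / [9];  Q = [1, 2, 3, 5] / [4] / [6]
  Insert 5 (step 7): P = [3, 4, 5, 8] / [6, 7] / [9];  Q = [1, 2, 3, 5] / [4, 7] / [6]
  Insert 2 (step 8): P = [2, 4, 5, 8] / [3, 7] / [6] / [9];  Q = [1, 2, 3, 5] / [4, 7] / [6] / [8]
  Insert 1 (step 9): P = [1, 4, 5, 8] / [2, 7] / [3] / [6] / [9];  Q = [1, 2, 3, 5] / [4, 7] / [6] / [8] / [9]
Final shape: (4, 2, 1, 1, 1).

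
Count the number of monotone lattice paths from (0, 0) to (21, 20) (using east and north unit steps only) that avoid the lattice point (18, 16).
Number of paths = 191990287170

Total paths from (0, 0) to (21, 20): C(41, 21) = 269128937220. Paths through (18, 16): (paths (0, 0) → (18, 16)) × (paths (18, 16) → (21, 20)) = C(34, 18) · C(7, 3) = 2203961430 · 35 = 77138650050. Avoidance count = 269128937220 − 77138650050 = 191990287170.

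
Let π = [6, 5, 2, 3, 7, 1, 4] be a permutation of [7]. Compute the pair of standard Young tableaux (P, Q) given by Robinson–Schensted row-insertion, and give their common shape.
P = [1, 3, 4] / [2, 7] / [5] / [6];  Q = [1, 4, 5] / [2, 7] / [3] / [6];  common shape = (3, 2, 1, 1)

Row-insert the values π_1, π_2, … into P one at a time, bumping the leftmost entry strictly greater than the inserted value down to the next row. The recording tableau Q records, in position (i, j), the step at which that cell was added to P.
  Insert 6 (step 1): P = [6];  Q = [1]
  Insert 5 (step 2): P = [5] / [6];  Q = [1] / [2]
  Insert 2 (step 3): P = [2] / [5] / [6];  Q = [1] / [2] / [3]
  Insert 3 (step 4): P = [2, 3] / [5] / [6];  Q = [1, 4] / [2] / [3]
  Insert 7 (step 5): P = [2, 3, 7] / [5] / [6];  Q = [1, 4, 5] / [2] / [3]
  Insert 1 (step 6): P = [1, 3, 7] / [2] / [5] / [6];  Q = [1, 4, 5] / [2] / [3] / [6]
  Insert 4 (step 7): P = [1, 3, 4] / [2, 7] / [5] / [6];  Q = [1, 4, 5] / [2, 7] / [3] / [6]
Final shape: (3, 2, 1, 1).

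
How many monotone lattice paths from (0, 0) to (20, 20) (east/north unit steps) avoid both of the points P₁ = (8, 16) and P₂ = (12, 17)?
Number of paths = 128551905900

Inclusion–exclusion. Total paths: C(40, 20) = 137846528820. Through P₁: C(24, 8)·C(16, 12) = 1338557220. Through P₂: C(29, 12)·C(11, 8) = 8562829275. Since P₁ is strictly southwest of P₂, a monotone path through both must visit P₁ then P₂; paths through both = C(24, 8)·C(5, 4)·C(11, 8) = 606763575. Avoid both = 137846528820 − 1338557220 − 8562829275 + 606763575 = 128551905900.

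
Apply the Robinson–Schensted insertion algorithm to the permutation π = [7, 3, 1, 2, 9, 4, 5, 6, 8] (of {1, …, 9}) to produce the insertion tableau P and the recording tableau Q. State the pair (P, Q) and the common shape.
P = [1, 2, 4, 5, 6, 8] / [3, 9] / [7];  Q = [1, 4, 5, 7, 8, 9] / [2, 6] / [3];  common shape = (6, 2, 1)

Row-insert the values π_1, π_2, … into P one at a time, bumping the leftmost entry strictly greater than the inserted value down to the next row. The recording tableau Q records, in position (i, j), the step at which that cell was added to P.
  Insert 7 (step 1): P = [7];  Q = [1]
  Insert 3 (step 2): P = [3] / [7];  Q = [1] / [2]
  Insert 1 (step 3): P = [1] / [3] / [7];  Q = [1] / [2] / [3]
  Insert 2 (step 4): P = [1, 2] / [3] / [7];  Q = [1, 4] / [2] / [3]
  Insert 9 (step 5): P = [1, 2, 9] / [3] / [7];  Q = [1, 4, 5] / [2] / [3]
  Insert 4 (step 6): P = [1, 2, 4] / [3, 9] / [7];  Q = [1, 4, 5] / [2, 6] / [3]
  Insert 5 (step 7): P = [1, 2, 4, 5] / [3, 9] / [7];  Q = [1, 4, 5, 7] / [2, 6] / [3]
  Insert 6 (step 8): P = [1, 2, 4, 5, 6] / [3, 9] / [7];  Q = [1, 4, 5, 7, 8] / [2, 6] / [3]
  Insert 8 (step 9): P = [1, 2, 4, 5, 6, 8] / [3, 9] / [7];  Q = [1, 4, 5, 7, 8, 9] / [2, 6] / [3]
Final shape: (6, 2, 1).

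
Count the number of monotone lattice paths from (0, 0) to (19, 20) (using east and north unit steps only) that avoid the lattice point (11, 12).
Number of paths = 51522020550

Total paths from (0, 0) to (19, 20): C(39, 19) = 68923264410. Paths through (11, 12): (paths (0, 0) → (11, 12)) × (paths (11, 12) → (19, 20)) = C(23, 11) · C(16, 8) = 1352078 · 12870 = 17401243860. Avoidance count = 68923264410 − 17401243860 = 51522020550.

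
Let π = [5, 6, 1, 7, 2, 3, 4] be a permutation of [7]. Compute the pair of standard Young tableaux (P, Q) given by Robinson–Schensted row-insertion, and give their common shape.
P = [1, 2, 3, 4] / [5, 6, 7];  Q = [1, 2, 4, 7] / [3, 5, 6];  common shape = (4, 3)

Row-insert the values π_1, π_2, … into P one at a time, bumping the leftmost entry strictly greater than the inserted value down to the next row. The recording tableau Q records, in position (i, j), the step at which that cell was added to P.
  Insert 5 (step 1): P = [5];  Q = [1]
  Insert 6 (step 2): P = [5, 6];  Q = [1, 2]
  Insert 1 (step 3): P = [1, 6] / [5];  Q = [1, 2] / [3]
  Insert 7 (step 4): P = [1, 6, 7] / [5];  Q = [1, 2, 4] / [3]
  Insert 2 (step 5): P = [1, 2, 7] / [5, 6];  Q = [1, 2, 4] / [3, 5]
  Insert 3 (step 6): P = [1, 2, 3] / [5, 6, 7];  Q = [1, 2, 4] / [3, 5, 6]
  Insert 4 (step 7): P = [1, 2, 3, 4] / [5, 6, 7];  Q = [1, 2, 4, 7] / [3, 5, 6]
Final shape: (4, 3).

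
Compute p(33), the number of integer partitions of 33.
p(33) = 10143

Compute p(n) via the recurrence p(n, m) = p(n, m−1) + p(n−m, m), where p(n, m) counts partitions of n with all parts ≤ m and p(n) = p(n, n). The base cases are p(0, m) = 1 and p(n, 0) = 0 for n > 0. Filling the table yields p(33) = 10143. (Euler's pentagonal recurrence is an alternative.)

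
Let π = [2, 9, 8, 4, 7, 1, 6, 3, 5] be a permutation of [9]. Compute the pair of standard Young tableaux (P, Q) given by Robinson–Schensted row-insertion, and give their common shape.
P = [1, 3, 5] / [2, 4, 6] / [7] / [8] / [9];  Q = [1, 2, 5] / [3, 7, 9] / [4] / [6] / [8];  common shape = (3, 3, 1, 1, 1)

Row-insert the values π_1, π_2, … into P one at a time, bumping the leftmost entry strictly greater than the inserted value down to the next row. The recording tableau Q records, in position (i, j), the step at which that cell was added to P.
  Insert 2 (step 1): P = [2];  Q = [1]
  Insert 9 (step 2): P = [2, 9];  Q = [1, 2]
  Insert 8 (step 3): P = [2, 8] / [9];  Q = [1, 2] / [3]
  Insert 4 (step 4): P = [2, 4] / [8] / [9];  Q = [1, 2] / [3] / [4]
  Insert 7 (step 5): P = [2, 4, 7] / [8] / [9];  Q = [1, 2, 5] / [3] / [4]
  Insert 1 (step 6): P = [1, 4, 7] / [2] / [8] / [9];  Q = [1, 2, 5] / [3] / [4] / [6]
  Insert 6 (step 7): P = [1, 4, 6] / [2, 7] / [8] / [9];  Q = [1, 2, 5] / [3, 7] / [4] / [6]
  Insert 3 (step 8): P = [1, 3, 6] / [2, 4] / [7] / [8] / [9];  Q = [1, 2, 5] / [3, 7] / [4] / [6] / [8]
  Insert 5 (step 9): P = [1, 3, 5] / [2, 4, 6] / [7] / [8] / [9];  Q = [1, 2, 5] / [3, 7, 9] / [4] / [6] / [8]
Final shape: (3, 3, 1, 1, 1).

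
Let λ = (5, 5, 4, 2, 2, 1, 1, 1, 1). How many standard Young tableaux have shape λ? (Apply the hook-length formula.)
# SYT of shape (5, 5, 4, 2, 2, 1, 1, 1, 1) = 1329603660

Hook-length formula: f^λ = n! / Π hook(c), product over all cells c of the Young diagram. For λ = (5, 5, 4, 2, 2, 1, 1, 1, 1), n = 22 boxes. Hook lengths by row (left-to-right, top-to-bottom): [13, 8, 5, 4, 2]; [12, 7, 4, 3, 1]; [10, 5, 2, 1]; [7, 2]; [6, 1]; [4]; [3]; [2]; [1]. Product of hooks = 845365248000. So f^λ = 22! / 845365248000 = 1124000727777607680000 / 845365248000 = 1329603660.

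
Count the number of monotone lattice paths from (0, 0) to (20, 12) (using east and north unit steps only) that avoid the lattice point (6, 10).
Number of paths = 224831880

Total paths from (0, 0) to (20, 12): C(32, 20) = 225792840. Paths through (6, 10): (paths (0, 0) → (6, 10)) × (paths (6, 10) → (20, 12)) = C(16, 6) · C(16, 14) = 8008 · 120 = 960960. Avoidance count = 225792840 − 960960 = 224831880.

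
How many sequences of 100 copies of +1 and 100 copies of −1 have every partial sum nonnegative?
C_100 = 896519947090131496687170070074100632420837521538745909320

These ballot sequences are counted by the Catalan number C_n = (1/(n + 1)) · C(2n, n). For n = 100: C_100 = (1/101) · C(200, 100) = 90548514656103281165404177077484163874504589675413336841320/101 = 896519947090131496687170070074100632420837521538745909320.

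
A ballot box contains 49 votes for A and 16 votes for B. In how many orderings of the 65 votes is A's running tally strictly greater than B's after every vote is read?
Strict-lead orderings = 329007937216860

Total orderings of the 65 votes with 49 for A: C(65, 49) = 648045936942300. By the Bertrand ballot formula (Cycle Lemma / reflection principle), the number of orderings in which A is strictly ahead of B throughout is (p − q)/(p + q) · C(p + q, p) = (49 − 16)/(49 + 16) · 648045936942300 = 329007937216860.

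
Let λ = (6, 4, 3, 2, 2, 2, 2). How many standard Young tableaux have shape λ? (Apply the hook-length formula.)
# SYT of shape (6, 4, 3, 2, 2, 2, 2) = 308626500

Hook-length formula: f^λ = n! / Π hook(c), product over all cells c of the Young diagram. For λ = (6, 4, 3, 2, 2, 2, 2), n = 21 boxes. Hook lengths by row (left-to-right, top-to-bottom): [12, 11, 6, 4, 2, 1]; [9, 8, 3, 1]; [7, 6, 1]; [5, 4]; [4, 3]; [3, 2]; [2, 1]. Product of hooks = 165542952960. So f^λ = 21! / 165542952960 = 51090942171709440000 / 165542952960 = 308626500.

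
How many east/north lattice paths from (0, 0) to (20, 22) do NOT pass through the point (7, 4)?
Number of paths = 445728092670

Total paths from (0, 0) to (20, 22): C(42, 20) = 513791607420. Paths through (7, 4): (paths (0, 0) → (7, 4)) × (paths (7, 4) → (20, 22)) = C(11, 7) · C(31, 13) = 330 · 206253075 = 68063514750. Avoidance count = 513791607420 − 68063514750 = 445728092670.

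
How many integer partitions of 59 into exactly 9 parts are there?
p(59, 9 parts) = 45812

Partitions of n into exactly k parts are in bijection with partitions of n − k into at most k parts (subtract 1 from each part). So p(59, exactly 9) = p(50, parts ≤ 9). Computing via the recurrence p(m, j) = p(m, j−1) + p(m−j, j) gives 45812.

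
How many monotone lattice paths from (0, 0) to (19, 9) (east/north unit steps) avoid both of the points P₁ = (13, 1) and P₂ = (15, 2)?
Number of paths = 6833838

Inclusion–exclusion. Total paths: C(28, 19) = 6906900. Through P₁: C(14, 13)·C(14, 6) = 42042. Through P₂: C(17, 15)·C(11, 4) = 44880. Since P₁ is strictly southwest of P₂, a monotone path through both must visit P₁ then P₂; paths through both = C(14, 13)·C(3, 2)·C(11, 4) = 13860. Avoid both = 6906900 − 42042 − 44880 + 13860 = 6833838.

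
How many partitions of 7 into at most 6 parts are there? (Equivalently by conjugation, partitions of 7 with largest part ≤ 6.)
p(7, parts ≤ 6) = 14

Partitions of 7 with all parts ≤ 6: 6+1, 5+2, 5+1+1, 4+3, 4+2+1, 4+1+1+1, 3+3+1, 3+2+2, 3+2+1+1, 3+1+1+1+1, 2+2+2+1, 2+2+1+1+1, 2+1+1+1+1+1, 1+1+1+1+1+1+1. Count = 14.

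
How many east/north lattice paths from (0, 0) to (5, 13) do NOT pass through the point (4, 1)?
Number of paths = 8503

Total paths from (0, 0) to (5, 13): C(18, 5) = 8568. Paths through (4, 1): (paths (0, 0) → (4, 1)) × (paths (4, 1) → (5, 13)) = C(5, 4) · C(13, 1) = 5 · 13 = 65. Avoidance count = 8568 − 65 = 8503.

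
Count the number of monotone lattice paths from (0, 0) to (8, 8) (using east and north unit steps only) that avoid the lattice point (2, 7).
Number of paths = 12618

Total paths from (0, 0) to (8, 8): C(16, 8) = 12870. Paths through (2, 7): (paths (0, 0) → (2, 7)) × (paths (2, 7) → (8, 8)) = C(9, 2) · C(7, 6) = 36 · 7 = 252. Avoidance count = 12870 − 252 = 12618.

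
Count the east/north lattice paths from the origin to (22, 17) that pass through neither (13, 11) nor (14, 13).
Number of paths = 32305832430

Inclusion–exclusion. Total paths: C(39, 22) = 51021117810. Through P₁: C(24, 13)·C(15, 9) = 12493200720. Through P₂: C(27, 14)·C(12, 8) = 9928858500. Since P₁ is strictly southwest of P₂, a monotone path through both must visit P₁ then P₂; paths through both = C(24, 13)·C(3, 1)·C(12, 8) = 3706773840. Avoid both = 51021117810 − 12493200720 − 9928858500 + 3706773840 = 32305832430.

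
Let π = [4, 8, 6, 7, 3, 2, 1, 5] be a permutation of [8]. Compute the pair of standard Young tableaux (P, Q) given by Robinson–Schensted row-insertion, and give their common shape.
P = [1, 5, 7] / [2, 6] / [3] / [4] / [8];  Q = [1, 2, 4] / [3, 8] / [5] / [6] / [7];  common shape = (3, 2, 1, 1, 1)

Row-insert the values π_1, π_2, … into P one at a time, bumping the leftmost entry strictly greater than the inserted value down to the next row. The recording tableau Q records, in position (i, j), the step at which that cell was added to P.
  Insert 4 (step 1): P = [4];  Q = [1]
  Insert 8 (step 2): P = [4, 8];  Q = [1, 2]
  Insert 6 (step 3): P = [4, 6] / [8];  Q = [1, 2] / [3]
  Insert 7 (step 4): P = [4, 6, 7] / [8];  Q = [1, 2, 4] / [3]
  Insert 3 (step 5): P = [3, 6, 7] / [4] / [8];  Q = [1, 2, 4] / [3] / [5]
  Insert 2 (step 6): P = [2, 6, 7] / [3] / [4] / [8];  Q = [1, 2, 4] / [3] / [5] / [6]
  Insert 1 (step 7): P = [1, 6, 7] / [2] / [3] / [4] / [8];  Q = [1, 2, 4] / [3] / [5] / [6] / [7]
  Insert 5 (step 8): P = [1, 5, 7] / [2, 6] / [3] / [4] / [8];  Q = [1, 2, 4] / [3, 8] / [5] / [6] / [7]
Final shape: (3, 2, 1, 1, 1).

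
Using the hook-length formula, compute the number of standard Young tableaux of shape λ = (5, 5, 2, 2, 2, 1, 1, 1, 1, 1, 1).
# SYT of shape (5, 5, 2, 2, 2, 1, 1, 1, 1, 1, 1) = 213393180

Hook-length formula: f^λ = n! / Π hook(c), product over all cells c of the Young diagram. For λ = (5, 5, 2, 2, 2, 1, 1, 1, 1, 1, 1), n = 22 boxes. Hook lengths by row (left-to-right, top-to-bottom): [15, 8, 4, 3, 2]; [14, 7, 3, 2, 1]; [10, 3]; [9, 2]; [8, 1]; [6]; [5]; [4]; [3]; [2]; [1]. Product of hooks = 5267275776000. So f^λ = 22! / 5267275776000 = 1124000727777607680000 / 5267275776000 = 213393180.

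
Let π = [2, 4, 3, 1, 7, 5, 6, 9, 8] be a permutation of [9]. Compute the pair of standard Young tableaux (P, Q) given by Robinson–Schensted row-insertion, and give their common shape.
P = [1, 3, 5, 6, 8] / [2, 7, 9] / [4];  Q = [1, 2, 5, 7, 8] / [3, 6, 9] / [4];  common shape = (5, 3, 1)

Row-insert the values π_1, π_2, … into P one at a time, bumping the leftmost entry strictly greater than the inserted value down to the next row. The recording tableau Q records, in position (i, j), the step at which that cell was added to P.
  Insert 2 (step 1): P = [2];  Q = [1]
  Insert 4 (step 2): P = [2, 4];  Q = [1, 2]
  Insert 3 (step 3): P = [2, 3] / [4];  Q = [1, 2] / [3]
  Insert 1 (step 4): P = [1, 3] / [2] / [4];  Q = [1, 2] / [3] / [4]
  Insert 7 (step 5): P = [1, 3, 7] / [2] / [4];  Q = [1, 2, 5] / [3] / [4]
  Insert 5 (step 6): P = [1, 3, 5] / [2, 7] / [4];  Q = [1, 2, 5] / [3, 6] / [4]
  Insert 6 (step 7): P = [1, 3, 5, 6] / [2, 7] / [4];  Q = [1, 2, 5, 7] / [3, 6] / [4]
  Insert 9 (step 8): P = [1, 3, 5, 6, 9] / [2, 7] / [4];  Q = [1, 2, 5, 7, 8] / [3, 6] / [4]
  Insert 8 (step 9): P = [1, 3, 5, 6, 8] / [2, 7, 9] / [4];  Q = [1, 2, 5, 7, 8] / [3, 6, 9] / [4]
Final shape: (5, 3, 1).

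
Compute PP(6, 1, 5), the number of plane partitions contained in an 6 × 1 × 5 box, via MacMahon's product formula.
PP(6, 1, 5) = 462

Evaluate the triple product over i = 1..6, j = 1..1, k = 1..5. The factors are (2/1) · (3/2) · (4/3) · (5/4) · (6/5) · (3/2) · (4/3) · (5/4) · … (30 factors total). The numerators and denominators telescope so the product is an integer; carrying out the multiplication exactly gives PP(6, 1, 5) = 462.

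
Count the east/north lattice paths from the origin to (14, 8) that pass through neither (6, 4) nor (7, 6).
Number of paths = 176724

Inclusion–exclusion. Total paths: C(22, 14) = 319770. Through P₁: C(10, 6)·C(12, 8) = 103950. Through P₂: C(13, 7)·C(9, 7) = 61776. Since P₁ is strictly southwest of P₂, a monotone path through both must visit P₁ then P₂; paths through both = C(10, 6)·C(3, 1)·C(9, 7) = 22680. Avoid both = 319770 − 103950 − 61776 + 22680 = 176724.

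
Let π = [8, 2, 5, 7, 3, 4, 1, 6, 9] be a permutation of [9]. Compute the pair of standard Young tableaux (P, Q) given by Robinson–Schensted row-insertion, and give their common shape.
P = [1, 3, 4, 6, 9] / [2, 7] / [5] / [8];  Q = [1, 3, 4, 8, 9] / [2, 6] / [5] / [7];  common shape = (5, 2, 1, 1)

Row-insert the values π_1, π_2, … into P one at a time, bumping the leftmost entry strictly greater than the inserted value down to the next row. The recording tableau Q records, in position (i, j), the step at which that cell was added to P.
  Insert 8 (step 1): P = [8];  Q = [1]
  Insert 2 (step 2): P = [2] / [8];  Q = [1] / [2]
  Insert 5 (step 3): P = [2, 5] / [8];  Q = [1, 3] / [2]
  Insert 7 (step 4): P = [2, 5, 7] / [8];  Q = [1, 3, 4] / [2]
  Insert 3 (step 5): P = [2, 3, 7] / [5] / [8];  Q = [1, 3, 4] / [2] / [5]
  Insert 4 (step 6): P = [2, 3, 4] / [5, 7] / [8];  Q = [1, 3, 4] / [2, 6] / [5]
  Insert 1 (step 7): P = [1, 3, 4] / [2, 7] / [5] / [8];  Q = [1, 3, 4] / [2, 6] / [5] / [7]
  Insert 6 (step 8): P = [1, 3, 4, 6] / [2, 7] / [5] / [8];  Q = [1, 3, 4, 8] / [2, 6] / [5] / [7]
  Insert 9 (step 9): P = [1, 3, 4, 6, 9] / [2, 7] / [5] / [8];  Q = [1, 3, 4, 8, 9] / [2, 6] / [5] / [7]
Final shape: (5, 2, 1, 1).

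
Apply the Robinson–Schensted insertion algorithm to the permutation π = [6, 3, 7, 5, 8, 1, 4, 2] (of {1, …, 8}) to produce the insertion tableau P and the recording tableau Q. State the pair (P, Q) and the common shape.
P = [1, 2, 8] / [3, 4] / [5, 7] / [6];  Q = [1, 3, 5] / [2, 4] / [6, 7] / [8];  common shape = (3, 2, 2, 1)

Row-insert the values π_1, π_2, … into P one at a time, bumping the leftmost entry strictly greater than the inserted value down to the next row. The recording tableau Q records, in position (i, j), the step at which that cell was added to P.
  Insert 6 (step 1): P = [6];  Q = [1]
  Insert 3 (step 2): P = [3] / [6];  Q = [1] / [2]
  Insert 7 (step 3): P = [3, 7] / [6];  Q = [1, 3] / [2]
  Insert 5 (step 4): P = [3, 5] / [6, 7];  Q = [1, 3] / [2, 4]
  Insert 8 (step 5): P = [3, 5, 8] / [6, 7];  Q = [1, 3, 5] / [2, 4]
  Insert 1 (step 6): P = [1, 5, 8] / [3, 7] / [6];  Q = [1, 3, 5] / [2, 4] / [6]
  Insert 4 (step 7): P = [1, 4, 8] / [3, 5] / [6, 7];  Q = [1, 3, 5] / [2, 4] / [6, 7]
  Insert 2 (step 8): P = [1, 2, 8] / [3, 4] / [5, 7] / [6];  Q = [1, 3, 5] / [2, 4] / [6, 7] / [8]
Final shape: (3, 2, 2, 1).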